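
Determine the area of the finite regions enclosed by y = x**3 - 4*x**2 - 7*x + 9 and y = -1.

Set the curves equal: x**3 - 4*x**2 - 7*x + 9 = -1, so x**3 - 4*x**2 - 7*x + 10 = 0, which factors as (x - 5)*(x - 1)*(x + 2) = 0. The curves meet at x = -2, 1, 5.
On [-2, 1], y = x**3 - 4*x**2 - 7*x + 9 is on top; that piece has area ∫[-2,1] (x**3 - 4*x**2 - 7*x + 10) dx = 99/4.
On [1, 5], y = -1 is on top; that piece has area ∫[1,5] (-(x**3 - 4*x**2 - 7*x + 10)) dx = 160/3.
Total enclosed area = 99/4 + 160/3 = 937/12.

937/12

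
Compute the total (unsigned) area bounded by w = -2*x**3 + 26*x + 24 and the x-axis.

The curve meets the x-axis where -2*x**3 + 26*x + 24 = 0, i.e. -2*(x - 4)*(x + 1)*(x + 3) = 0, at x = -3, -1, 4.
On [-3, -1] the curve lies below the axis; ∫[-3,-1] (-2*x**3 + 26*x + 24) dx = -16, giving area 16.
On [-1, 4] the curve lies above the axis; ∫[-1,4] (-2*x**3 + 26*x + 24) dx = 375/2, giving area 375/2.
Total area = 16 + 375/2 = 407/2.

407/2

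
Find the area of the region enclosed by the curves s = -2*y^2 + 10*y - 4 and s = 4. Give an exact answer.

9

Both boundary curves give s as a function of y, so integrate with respect to y. Setting them equal: -2*y^2 + 10*y - 8 = 0, i.e. -2*(y - 4)*(y - 1) = 0, so they meet at y = 1, 4.
For y in [1, 4], s = -2*y^2 + 10*y - 4 is on the right; area = ∫[1,4] (-2*y^2 + 10*y - 8) dy = 9.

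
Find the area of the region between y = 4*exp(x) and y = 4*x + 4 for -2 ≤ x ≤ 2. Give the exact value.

-16 - 4*exp(-2) + 4*exp(2)

On [-2, 2], (4*exp(x)) - (4*x + 4) = -4*x + 4*exp(x) - 4 is ≥ 0 throughout, so the area is a single integral of |-4*x + 4*exp(x) - 4|.
∫[-2,2] (-4*x + 4*exp(x) - 4) dx = -16 - 4*exp(-2) + 4*exp(2).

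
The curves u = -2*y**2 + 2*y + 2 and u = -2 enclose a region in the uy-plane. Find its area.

Both boundary curves give u as a function of y, so integrate with respect to y. Setting them equal: -2*y**2 + 2*y + 4 = 0, i.e. -2*(y - 2)*(y + 1) = 0, so they meet at y = -1, 2.
For y in [-1, 2], u = -2*y**2 + 2*y + 2 is on the right; area = ∫[-1,2] (-2*y**2 + 2*y + 4) dy = 9.

9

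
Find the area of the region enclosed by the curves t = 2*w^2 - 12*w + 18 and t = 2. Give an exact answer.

8/3

Both boundary curves give t as a function of w, so integrate with respect to w. Setting them equal: 2*w^2 - 12*w + 16 = 0, i.e. 2*(w - 4)*(w - 2) = 0, so they meet at w = 2, 4.
For w in [2, 4], t = 2*w^2 - 12*w + 18 is on the left; area = ∫[2,4] (-(2*w^2 - 12*w + 16)) dw = 8/3.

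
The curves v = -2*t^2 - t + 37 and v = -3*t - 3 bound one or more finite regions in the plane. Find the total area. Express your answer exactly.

Set the curves equal: -2*t^2 - t + 37 = -3*t - 3, so -2*t^2 + 2*t + 40 = 0, which factors as -2*(t - 5)*(t + 4) = 0. The curves meet at t = -4, 5.
On [-4, 5], v = -2*t^2 - t + 37 is on top; that piece has area ∫[-4,5] (-2*t^2 + 2*t + 40) dt = 243.

243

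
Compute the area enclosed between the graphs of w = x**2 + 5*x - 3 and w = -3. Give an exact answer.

Set the curves equal: x**2 + 5*x - 3 = -3, so x**2 + 5*x = 0, which factors as x*(x + 5) = 0. The curves meet at x = -5, 0.
On [-5, 0], w = -3 is on top; that piece has area ∫[-5,0] (-(x**2 + 5*x)) dx = 125/6.

125/6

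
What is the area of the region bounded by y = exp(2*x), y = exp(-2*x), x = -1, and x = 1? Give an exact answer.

-2 + exp(-2) + exp(2)

The difference (exp(2*x)) - (exp(-2*x)) = exp(2*x) - exp(-2*x) changes sign at x = 0 inside [-1, 1], so split the integral there.
∫[-1,0] (exp(2*x) - exp(-2*x)) dx = -exp(2)/2 - exp(-2)/2 + 1; the area of that piece is -1 + exp(-2)/2 + exp(2)/2.
∫[0,1] (exp(2*x) - exp(-2*x)) dx = -1 + exp(-2)/2 + exp(2)/2.
Total area = (-1 + exp(-2)/2 + exp(2)/2) + (-1 + exp(-2)/2 + exp(2)/2) = -2 + exp(-2) + exp(2).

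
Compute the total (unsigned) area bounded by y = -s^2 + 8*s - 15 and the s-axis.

The curve meets the s-axis where -s^2 + 8*s - 15 = 0, i.e. -(s - 5)*(s - 3) = 0, at s = 3, 5.
On [3, 5] the curve lies above the axis; ∫[3,5] (-s^2 + 8*s - 15) ds = 4/3, giving area 4/3.

4/3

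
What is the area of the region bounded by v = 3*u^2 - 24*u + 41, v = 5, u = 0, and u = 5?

59

The difference (3*u^2 - 24*u + 41) - (5) = 3*u^2 - 24*u + 36 changes sign at u = 2 inside [0, 5], so split the integral there.
∫[0,2] (3*u^2 - 24*u + 36) du = 32.
∫[2,5] (3*u^2 - 24*u + 36) du = -27; the area of that piece is 27.
Total area = 32 + 27 = 59.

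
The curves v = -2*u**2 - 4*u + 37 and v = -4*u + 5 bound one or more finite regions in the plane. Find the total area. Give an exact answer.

512/3

Set the curves equal: -2*u**2 - 4*u + 37 = -4*u + 5, so -2*u**2 + 32 = 0, which factors as -2*(u - 4)*(u + 4) = 0. The curves meet at u = -4, 4.
On [-4, 4], v = -2*u**2 - 4*u + 37 is on top; that piece has area ∫[-4,4] (-2*u**2 + 32) du = 512/3.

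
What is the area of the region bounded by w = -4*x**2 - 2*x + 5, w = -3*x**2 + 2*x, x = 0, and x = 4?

The difference (-4*x**2 - 2*x + 5) - (-3*x**2 + 2*x) = -x**2 - 4*x + 5 changes sign at x = 1 inside [0, 4], so split the integral there.
∫[0,1] (-x**2 - 4*x + 5) dx = 8/3.
∫[1,4] (-x**2 - 4*x + 5) dx = -36; the area of that piece is 36.
Total area = 8/3 + 36 = 116/3.

116/3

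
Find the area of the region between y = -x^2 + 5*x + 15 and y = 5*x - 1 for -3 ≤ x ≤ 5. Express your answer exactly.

The difference (-x^2 + 5*x + 15) - (5*x - 1) = -x^2 + 16 changes sign at x = 4 inside [-3, 5], so split the integral there.
∫[-3,4] (-x^2 + 16) dx = 245/3.
∫[4,5] (-x^2 + 16) dx = -13/3; the area of that piece is 13/3.
Total area = 245/3 + 13/3 = 86.

86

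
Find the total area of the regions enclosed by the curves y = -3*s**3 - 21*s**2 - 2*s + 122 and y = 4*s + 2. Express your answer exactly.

1741/4

Set the curves equal: -3*s**3 - 21*s**2 - 2*s + 122 = 4*s + 2, so -3*s**3 - 21*s**2 - 6*s + 120 = 0, which factors as -3*(s - 2)*(s + 4)*(s + 5) = 0. The curves meet at s = -5, -4, 2.
On [-5, -4], y = 4*s + 2 is on top; that piece has area ∫[-5,-4] (-(-3*s**3 - 21*s**2 - 6*s + 120)) ds = 13/4.
On [-4, 2], y = -3*s**3 - 21*s**2 - 2*s + 122 is on top; that piece has area ∫[-4,2] (-3*s**3 - 21*s**2 - 6*s + 120) ds = 432.
Total enclosed area = 13/4 + 432 = 1741/4.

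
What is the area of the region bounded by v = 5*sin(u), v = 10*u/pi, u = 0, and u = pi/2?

5 - 5*pi/4

On [0, pi/2], (5*sin(u)) - (10*u/pi) = -10*u/pi + 5*sin(u) is ≥ 0 throughout, so the area is a single integral of |-10*u/pi + 5*sin(u)|.
∫[0,pi/2] (-10*u/pi + 5*sin(u)) du = 5 - 5*pi/4.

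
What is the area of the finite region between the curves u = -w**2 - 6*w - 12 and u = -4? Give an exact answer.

4/3

Both boundary curves give u as a function of w, so integrate with respect to w. Setting them equal: -w**2 - 6*w - 8 = 0, i.e. -(w + 2)*(w + 4) = 0, so they meet at w = -4, -2.
For w in [-4, -2], u = -w**2 - 6*w - 12 is on the right; area = ∫[-4,-2] (-w**2 - 6*w - 8) dw = 4/3.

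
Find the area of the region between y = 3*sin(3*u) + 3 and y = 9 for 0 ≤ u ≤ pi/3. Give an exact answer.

-2 + 2*pi

On [0, pi/3], (3*sin(3*u) + 3) - (9) = 3*sin(3*u) - 6 is ≤ 0 throughout, so the area is a single integral of |3*sin(3*u) - 6|.
∫[0,pi/3] (3*sin(3*u) - 6) du = 2 - 2*pi; the area of that piece is -2 + 2*pi.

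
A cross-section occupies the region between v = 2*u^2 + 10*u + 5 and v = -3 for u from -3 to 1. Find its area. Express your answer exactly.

24

The difference (2*u^2 + 10*u + 5) - (-3) = 2*u^2 + 10*u + 8 changes sign at u = -1 inside [-3, 1], so split the integral there.
∫[-3,-1] (2*u^2 + 10*u + 8) du = -20/3; the area of that piece is 20/3.
∫[-1,1] (2*u^2 + 10*u + 8) du = 52/3.
Total area = 20/3 + 52/3 = 24.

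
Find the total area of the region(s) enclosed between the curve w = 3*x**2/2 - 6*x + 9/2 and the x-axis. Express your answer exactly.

The curve meets the x-axis where 3*x**2/2 - 6*x + 9/2 = 0, i.e. 3*(x - 3)*(x - 1)/2 = 0, at x = 1, 3.
On [1, 3] the curve lies below the axis; ∫[1,3] (3*x**2/2 - 6*x + 9/2) dx = -2, giving area 2.

2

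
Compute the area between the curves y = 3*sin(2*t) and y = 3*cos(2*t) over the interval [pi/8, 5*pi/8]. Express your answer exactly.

On [pi/8, 5*pi/8], (3*sin(2*t)) - (3*cos(2*t)) = 3*sin(2*t) - 3*cos(2*t) is ≥ 0 throughout, so the area is a single integral of |3*sin(2*t) - 3*cos(2*t)|.
∫[pi/8,5*pi/8] (3*sin(2*t) - 3*cos(2*t)) dt = 3*sqrt(2).

3*sqrt(2)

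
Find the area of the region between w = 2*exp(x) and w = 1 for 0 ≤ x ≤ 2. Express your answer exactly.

-4 + 2*exp(2)

On [0, 2], (2*exp(x)) - (1) = 2*exp(x) - 1 is ≥ 0 throughout, so the area is a single integral of |2*exp(x) - 1|.
∫[0,2] (2*exp(x) - 1) dx = -4 + 2*exp(2).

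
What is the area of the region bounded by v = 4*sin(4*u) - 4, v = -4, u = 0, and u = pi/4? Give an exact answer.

2

On [0, pi/4], (4*sin(4*u) - 4) - (-4) = 4*sin(4*u) is ≥ 0 throughout, so the area is a single integral of |4*sin(4*u)|.
∫[0,pi/4] (4*sin(4*u)) du = 2.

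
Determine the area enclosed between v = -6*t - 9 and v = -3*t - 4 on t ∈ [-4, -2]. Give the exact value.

On [-4, -2], (-6*t - 9) - (-3*t - 4) = -3*t - 5 is ≥ 0 throughout, so the area is a single integral of |-3*t - 5|.
∫[-4,-2] (-3*t - 5) dt = 8.

8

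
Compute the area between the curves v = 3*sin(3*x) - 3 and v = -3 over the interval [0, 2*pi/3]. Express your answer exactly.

4

The difference (3*sin(3*x) - 3) - (-3) = 3*sin(3*x) changes sign at x = pi/3 inside [0, 2*pi/3], so split the integral there.
∫[0,pi/3] (3*sin(3*x)) dx = 2.
∫[pi/3,2*pi/3] (3*sin(3*x)) dx = -2; the area of that piece is 2.
Total area = 2 + 2 = 4.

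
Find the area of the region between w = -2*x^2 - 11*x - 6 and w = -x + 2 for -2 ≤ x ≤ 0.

The difference (-2*x^2 - 11*x - 6) - (-x + 2) = -2*x^2 - 10*x - 8 changes sign at x = -1 inside [-2, 0], so split the integral there.
∫[-2,-1] (-2*x^2 - 10*x - 8) dx = 7/3.
∫[-1,0] (-2*x^2 - 10*x - 8) dx = -11/3; the area of that piece is 11/3.
Total area = 7/3 + 11/3 = 6.

6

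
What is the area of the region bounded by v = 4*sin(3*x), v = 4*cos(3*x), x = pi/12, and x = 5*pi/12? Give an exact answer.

On [pi/12, 5*pi/12], (4*sin(3*x)) - (4*cos(3*x)) = 4*sin(3*x) - 4*cos(3*x) is ≥ 0 throughout, so the area is a single integral of |4*sin(3*x) - 4*cos(3*x)|.
∫[pi/12,5*pi/12] (4*sin(3*x) - 4*cos(3*x)) dx = 8*sqrt(2)/3.

8*sqrt(2)/3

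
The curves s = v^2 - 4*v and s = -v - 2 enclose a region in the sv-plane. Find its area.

1/6

Both boundary curves give s as a function of v, so integrate with respect to v. Setting them equal: v^2 - 3*v + 2 = 0, i.e. (v - 2)*(v - 1) = 0, so they meet at v = 1, 2.
For v in [1, 2], s = v^2 - 4*v is on the left; area = ∫[1,2] (-(v^2 - 3*v + 2)) dv = 1/6.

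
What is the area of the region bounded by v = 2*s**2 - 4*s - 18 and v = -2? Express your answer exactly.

Set the curves equal: 2*s**2 - 4*s - 18 = -2, so 2*s**2 - 4*s - 16 = 0, which factors as 2*(s - 4)*(s + 2) = 0. The curves meet at s = -2, 4.
On [-2, 4], v = -2 is on top; that piece has area ∫[-2,4] (-(2*s**2 - 4*s - 16)) ds = 72.

72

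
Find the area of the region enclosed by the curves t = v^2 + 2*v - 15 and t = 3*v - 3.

343/6

Both boundary curves give t as a function of v, so integrate with respect to v. Setting them equal: v^2 - v - 12 = 0, i.e. (v - 4)*(v + 3) = 0, so they meet at v = -3, 4.
For v in [-3, 4], t = v^2 + 2*v - 15 is on the left; area = ∫[-3,4] (-(v^2 - v - 12)) dv = 343/6.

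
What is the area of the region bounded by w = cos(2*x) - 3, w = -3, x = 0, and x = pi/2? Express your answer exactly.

The difference (cos(2*x) - 3) - (-3) = cos(2*x) changes sign at x = pi/4 inside [0, pi/2], so split the integral there.
∫[0,pi/4] (cos(2*x)) dx = 1/2.
∫[pi/4,pi/2] (cos(2*x)) dx = -1/2; the area of that piece is 1/2.
Total area = 1/2 + 1/2 = 1.

1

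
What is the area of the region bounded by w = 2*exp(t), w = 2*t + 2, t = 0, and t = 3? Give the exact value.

-17 + 2*exp(3)

On [0, 3], (2*exp(t)) - (2*t + 2) = -2*t + 2*exp(t) - 2 is ≥ 0 throughout, so the area is a single integral of |-2*t + 2*exp(t) - 2|.
∫[0,3] (-2*t + 2*exp(t) - 2) dt = -17 + 2*exp(3).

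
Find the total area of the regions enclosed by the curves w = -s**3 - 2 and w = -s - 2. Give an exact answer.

1/2

Set the curves equal: -s**3 - 2 = -s - 2, so -s**3 + s = 0, which factors as -s*(s - 1)*(s + 1) = 0. The curves meet at s = -1, 0, 1.
On [-1, 0], w = -s - 2 is on top; that piece has area ∫[-1,0] (-(-s**3 + s)) ds = 1/4.
On [0, 1], w = -s**3 - 2 is on top; that piece has area ∫[0,1] (-s**3 + s) ds = 1/4.
Total enclosed area = 1/4 + 1/4 = 1/2.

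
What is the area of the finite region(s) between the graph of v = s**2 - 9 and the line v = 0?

The curve meets the s-axis where s**2 - 9 = 0, i.e. (s - 3)*(s + 3) = 0, at s = -3, 3.
On [-3, 3] the curve lies below the axis; ∫[-3,3] (s**2 - 9) ds = -36, giving area 36.

36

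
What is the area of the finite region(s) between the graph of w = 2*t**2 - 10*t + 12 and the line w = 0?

1/3

The curve meets the t-axis where 2*t**2 - 10*t + 12 = 0, i.e. 2*(t - 3)*(t - 2) = 0, at t = 2, 3.
On [2, 3] the curve lies below the axis; ∫[2,3] (2*t**2 - 10*t + 12) dt = -1/3, giving area 1/3.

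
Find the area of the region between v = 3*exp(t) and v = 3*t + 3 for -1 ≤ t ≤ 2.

-27/2 - 3*exp(-1) + 3*exp(2)

On [-1, 2], (3*exp(t)) - (3*t + 3) = -3*t + 3*exp(t) - 3 is ≥ 0 throughout, so the area is a single integral of |-3*t + 3*exp(t) - 3|.
∫[-1,2] (-3*t + 3*exp(t) - 3) dt = -27/2 - 3*exp(-1) + 3*exp(2).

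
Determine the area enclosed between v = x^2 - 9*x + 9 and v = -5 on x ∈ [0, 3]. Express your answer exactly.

The difference (x^2 - 9*x + 9) - (-5) = x^2 - 9*x + 14 changes sign at x = 2 inside [0, 3], so split the integral there.
∫[0,2] (x^2 - 9*x + 14) dx = 38/3.
∫[2,3] (x^2 - 9*x + 14) dx = -13/6; the area of that piece is 13/6.
Total area = 38/3 + 13/6 = 89/6.

89/6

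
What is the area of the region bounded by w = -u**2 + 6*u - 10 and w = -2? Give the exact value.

Set the curves equal: -u**2 + 6*u - 10 = -2, so -u**2 + 6*u - 8 = 0, which factors as -(u - 4)*(u - 2) = 0. The curves meet at u = 2, 4.
On [2, 4], w = -u**2 + 6*u - 10 is on top; that piece has area ∫[2,4] (-u**2 + 6*u - 8) du = 4/3.

4/3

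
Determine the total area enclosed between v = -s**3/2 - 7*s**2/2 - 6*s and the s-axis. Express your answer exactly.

The curve meets the s-axis where -s**3/2 - 7*s**2/2 - 6*s = 0, i.e. -s*(s + 3)*(s + 4)/2 = 0, at s = -4, -3, 0.
On [-4, -3] the curve lies below the axis; ∫[-4,-3] (-s**3/2 - 7*s**2/2 - 6*s) ds = -7/24, giving area 7/24.
On [-3, 0] the curve lies above the axis; ∫[-3,0] (-s**3/2 - 7*s**2/2 - 6*s) ds = 45/8, giving area 45/8.
Total area = 7/24 + 45/8 = 71/12.

71/12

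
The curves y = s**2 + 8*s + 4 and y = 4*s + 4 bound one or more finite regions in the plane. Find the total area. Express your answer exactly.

Set the curves equal: s**2 + 8*s + 4 = 4*s + 4, so s**2 + 4*s = 0, which factors as s*(s + 4) = 0. The curves meet at s = -4, 0.
On [-4, 0], y = 4*s + 4 is on top; that piece has area ∫[-4,0] (-(s**2 + 4*s)) ds = 32/3.

32/3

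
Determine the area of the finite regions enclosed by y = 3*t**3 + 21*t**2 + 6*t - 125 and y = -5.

1741/4

Set the curves equal: 3*t**3 + 21*t**2 + 6*t - 125 = -5, so 3*t**3 + 21*t**2 + 6*t - 120 = 0, which factors as 3*(t - 2)*(t + 4)*(t + 5) = 0. The curves meet at t = -5, -4, 2.
On [-5, -4], y = 3*t**3 + 21*t**2 + 6*t - 125 is on top; that piece has area ∫[-5,-4] (3*t**3 + 21*t**2 + 6*t - 120) dt = 13/4.
On [-4, 2], y = -5 is on top; that piece has area ∫[-4,2] (-(3*t**3 + 21*t**2 + 6*t - 120)) dt = 432.
Total enclosed area = 13/4 + 432 = 1741/4.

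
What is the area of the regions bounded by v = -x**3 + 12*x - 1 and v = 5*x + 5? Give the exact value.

131/4

Set the curves equal: -x**3 + 12*x - 1 = 5*x + 5, so -x**3 + 7*x - 6 = 0, which factors as -(x - 2)*(x - 1)*(x + 3) = 0. The curves meet at x = -3, 1, 2.
On [-3, 1], v = 5*x + 5 is on top; that piece has area ∫[-3,1] (-(-x**3 + 7*x - 6)) dx = 32.
On [1, 2], v = -x**3 + 12*x - 1 is on top; that piece has area ∫[1,2] (-x**3 + 7*x - 6) dx = 3/4.
Total enclosed area = 32 + 3/4 = 131/4.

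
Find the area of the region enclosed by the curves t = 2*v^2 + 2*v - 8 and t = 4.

Both boundary curves give t as a function of v, so integrate with respect to v. Setting them equal: 2*v^2 + 2*v - 12 = 0, i.e. 2*(v - 2)*(v + 3) = 0, so they meet at v = -3, 2.
For v in [-3, 2], t = 2*v^2 + 2*v - 8 is on the left; area = ∫[-3,2] (-(2*v^2 + 2*v - 12)) dv = 125/3.

125/3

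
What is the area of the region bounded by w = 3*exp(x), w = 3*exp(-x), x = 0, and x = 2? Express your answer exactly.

On [0, 2], (3*exp(x)) - (3*exp(-x)) = 3*exp(x) - 3*exp(-x) is ≥ 0 throughout, so the area is a single integral of |3*exp(x) - 3*exp(-x)|.
∫[0,2] (3*exp(x) - 3*exp(-x)) dx = -6 + 3*exp(-2) + 3*exp(2).

-6 + 3*exp(-2) + 3*exp(2)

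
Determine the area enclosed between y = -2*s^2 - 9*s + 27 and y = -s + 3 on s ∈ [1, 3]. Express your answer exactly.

16

The difference (-2*s^2 - 9*s + 27) - (-s + 3) = -2*s^2 - 8*s + 24 changes sign at s = 2 inside [1, 3], so split the integral there.
∫[1,2] (-2*s^2 - 8*s + 24) ds = 22/3.
∫[2,3] (-2*s^2 - 8*s + 24) ds = -26/3; the area of that piece is 26/3.
Total area = 22/3 + 26/3 = 16.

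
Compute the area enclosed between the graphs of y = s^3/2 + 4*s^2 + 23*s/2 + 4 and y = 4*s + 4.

253/24

Set the curves equal: s^3/2 + 4*s^2 + 23*s/2 + 4 = 4*s + 4, so s^3/2 + 4*s^2 + 15*s/2 = 0, which factors as s*(s + 3)*(s + 5)/2 = 0. The curves meet at s = -5, -3, 0.
On [-5, -3], y = s^3/2 + 4*s^2 + 23*s/2 + 4 is on top; that piece has area ∫[-5,-3] (s^3/2 + 4*s^2 + 15*s/2) ds = 8/3.
On [-3, 0], y = 4*s + 4 is on top; that piece has area ∫[-3,0] (-(s^3/2 + 4*s^2 + 15*s/2)) ds = 63/8.
Total enclosed area = 8/3 + 63/8 = 253/24.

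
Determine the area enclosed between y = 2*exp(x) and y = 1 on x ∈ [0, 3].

On [0, 3], (2*exp(x)) - (1) = 2*exp(x) - 1 is ≥ 0 throughout, so the area is a single integral of |2*exp(x) - 1|.
∫[0,3] (2*exp(x) - 1) dx = -5 + 2*exp(3).

-5 + 2*exp(3)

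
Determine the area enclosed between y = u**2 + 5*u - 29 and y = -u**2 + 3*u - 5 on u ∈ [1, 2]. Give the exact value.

On [1, 2], (u**2 + 5*u - 29) - (-u**2 + 3*u - 5) = 2*u**2 + 2*u - 24 is ≤ 0 throughout, so the area is a single integral of |2*u**2 + 2*u - 24|.
∫[1,2] (2*u**2 + 2*u - 24) du = -49/3; the area of that piece is 49/3.

49/3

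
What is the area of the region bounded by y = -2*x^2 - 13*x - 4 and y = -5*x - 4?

Set the curves equal: -2*x^2 - 13*x - 4 = -5*x - 4, so -2*x^2 - 8*x = 0, which factors as -2*x*(x + 4) = 0. The curves meet at x = -4, 0.
On [-4, 0], y = -2*x^2 - 13*x - 4 is on top; that piece has area ∫[-4,0] (-2*x^2 - 8*x) dx = 64/3.

64/3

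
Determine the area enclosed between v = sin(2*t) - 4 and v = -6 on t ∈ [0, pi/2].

1 + pi

On [0, pi/2], (sin(2*t) - 4) - (-6) = sin(2*t) + 2 is ≥ 0 throughout, so the area is a single integral of |sin(2*t) + 2|.
∫[0,pi/2] (sin(2*t) + 2) dt = 1 + pi.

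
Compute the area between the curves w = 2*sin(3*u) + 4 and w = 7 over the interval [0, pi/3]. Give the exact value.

On [0, pi/3], (2*sin(3*u) + 4) - (7) = 2*sin(3*u) - 3 is ≤ 0 throughout, so the area is a single integral of |2*sin(3*u) - 3|.
∫[0,pi/3] (2*sin(3*u) - 3) du = 4/3 - pi; the area of that piece is -4/3 + pi.

-4/3 + pi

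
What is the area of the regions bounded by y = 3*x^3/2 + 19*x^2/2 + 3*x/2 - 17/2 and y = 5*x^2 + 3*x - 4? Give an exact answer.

Set the curves equal: 3*x^3/2 + 19*x^2/2 + 3*x/2 - 17/2 = 5*x^2 + 3*x - 4, so 3*x^3/2 + 9*x^2/2 - 3*x/2 - 9/2 = 0, which factors as 3*(x - 1)*(x + 1)*(x + 3)/2 = 0. The curves meet at x = -3, -1, 1.
On [-3, -1], y = 3*x^3/2 + 19*x^2/2 + 3*x/2 - 17/2 is on top; that piece has area ∫[-3,-1] (3*x^3/2 + 9*x^2/2 - 3*x/2 - 9/2) dx = 6.
On [-1, 1], y = 5*x^2 + 3*x - 4 is on top; that piece has area ∫[-1,1] (-(3*x^3/2 + 9*x^2/2 - 3*x/2 - 9/2)) dx = 6.
Total enclosed area = 6 + 6 = 12.

12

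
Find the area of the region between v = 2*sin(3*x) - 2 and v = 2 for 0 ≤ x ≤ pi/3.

-4/3 + 4*pi/3

On [0, pi/3], (2*sin(3*x) - 2) - (2) = 2*sin(3*x) - 4 is ≤ 0 throughout, so the area is a single integral of |2*sin(3*x) - 4|.
∫[0,pi/3] (2*sin(3*x) - 4) dx = 4/3 - 4*pi/3; the area of that piece is -4/3 + 4*pi/3.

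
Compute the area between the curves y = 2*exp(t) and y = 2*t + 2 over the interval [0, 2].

On [0, 2], (2*exp(t)) - (2*t + 2) = -2*t + 2*exp(t) - 2 is ≥ 0 throughout, so the area is a single integral of |-2*t + 2*exp(t) - 2|.
∫[0,2] (-2*t + 2*exp(t) - 2) dt = -10 + 2*exp(2).

-10 + 2*exp(2)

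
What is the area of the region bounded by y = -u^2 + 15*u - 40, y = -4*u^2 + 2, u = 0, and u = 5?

The difference (-u^2 + 15*u - 40) - (-4*u^2 + 2) = 3*u^2 + 15*u - 42 changes sign at u = 2 inside [0, 5], so split the integral there.
∫[0,2] (3*u^2 + 15*u - 42) du = -46; the area of that piece is 46.
∫[2,5] (3*u^2 + 15*u - 42) du = 297/2.
Total area = 46 + 297/2 = 389/2.

389/2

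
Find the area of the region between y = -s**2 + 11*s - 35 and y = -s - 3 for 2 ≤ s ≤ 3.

On [2, 3], (-s**2 + 11*s - 35) - (-s - 3) = -s**2 + 12*s - 32 is ≤ 0 throughout, so the area is a single integral of |-s**2 + 12*s - 32|.
∫[2,3] (-s**2 + 12*s - 32) ds = -25/3; the area of that piece is 25/3.

25/3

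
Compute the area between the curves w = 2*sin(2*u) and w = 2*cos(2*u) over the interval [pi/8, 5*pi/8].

On [pi/8, 5*pi/8], (2*sin(2*u)) - (2*cos(2*u)) = 2*sin(2*u) - 2*cos(2*u) is ≥ 0 throughout, so the area is a single integral of |2*sin(2*u) - 2*cos(2*u)|.
∫[pi/8,5*pi/8] (2*sin(2*u) - 2*cos(2*u)) du = 2*sqrt(2).

2*sqrt(2)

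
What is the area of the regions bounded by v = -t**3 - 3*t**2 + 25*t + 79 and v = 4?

Set the curves equal: -t**3 - 3*t**2 + 25*t + 79 = 4, so -t**3 - 3*t**2 + 25*t + 75 = 0, which factors as -(t - 5)*(t + 3)*(t + 5) = 0. The curves meet at t = -5, -3, 5.
On [-5, -3], v = 4 is on top; that piece has area ∫[-5,-3] (-(-t**3 - 3*t**2 + 25*t + 75)) dt = 12.
On [-3, 5], v = -t**3 - 3*t**2 + 25*t + 79 is on top; that piece has area ∫[-3,5] (-t**3 - 3*t**2 + 25*t + 75) dt = 512.
Total enclosed area = 12 + 512 = 524.

524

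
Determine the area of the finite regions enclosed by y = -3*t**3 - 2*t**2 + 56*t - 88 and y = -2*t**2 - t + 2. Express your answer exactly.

Set the curves equal: -3*t**3 - 2*t**2 + 56*t - 88 = -2*t**2 - t + 2, so -3*t**3 + 57*t - 90 = 0, which factors as -3*(t - 3)*(t - 2)*(t + 5) = 0. The curves meet at t = -5, 2, 3.
On [-5, 2], y = -2*t**2 - t + 2 is on top; that piece has area ∫[-5,2] (-(-3*t**3 + 57*t - 90)) dt = 3087/4.
On [2, 3], y = -3*t**3 - 2*t**2 + 56*t - 88 is on top; that piece has area ∫[2,3] (-3*t**3 + 57*t - 90) dt = 15/4.
Total enclosed area = 3087/4 + 15/4 = 1551/2.

1551/2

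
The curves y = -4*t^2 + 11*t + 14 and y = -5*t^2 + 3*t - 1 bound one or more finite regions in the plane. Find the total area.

Set the curves equal: -4*t^2 + 11*t + 14 = -5*t^2 + 3*t - 1, so t^2 + 8*t + 15 = 0, which factors as (t + 3)*(t + 5) = 0. The curves meet at t = -5, -3.
On [-5, -3], y = -5*t^2 + 3*t - 1 is on top; that piece has area ∫[-5,-3] (-(t^2 + 8*t + 15)) dt = 4/3.

4/3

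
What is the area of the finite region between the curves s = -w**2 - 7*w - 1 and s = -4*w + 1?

Both boundary curves give s as a function of w, so integrate with respect to w. Setting them equal: -w**2 - 3*w - 2 = 0, i.e. -(w + 1)*(w + 2) = 0, so they meet at w = -2, -1.
For w in [-2, -1], s = -w**2 - 7*w - 1 is on the right; area = ∫[-2,-1] (-w**2 - 3*w - 2) dw = 1/6.

1/6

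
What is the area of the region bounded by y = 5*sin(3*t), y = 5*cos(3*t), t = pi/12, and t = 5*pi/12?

On [pi/12, 5*pi/12], (5*sin(3*t)) - (5*cos(3*t)) = 5*sin(3*t) - 5*cos(3*t) is ≥ 0 throughout, so the area is a single integral of |5*sin(3*t) - 5*cos(3*t)|.
∫[pi/12,5*pi/12] (5*sin(3*t) - 5*cos(3*t)) dt = 10*sqrt(2)/3.

10*sqrt(2)/3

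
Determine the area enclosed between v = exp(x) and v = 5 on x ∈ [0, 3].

The difference (exp(x)) - (5) = exp(x) - 5 changes sign at x = log(5) inside [0, 3], so split the integral there.
∫[0,log(5)] (exp(x) - 5) dx = 4 - log(3125); the area of that piece is -4 + log(3125).
∫[log(5),3] (exp(x) - 5) dx = -20 + 5*log(5) + exp(3).
Total area = (-4 + log(3125)) + (-20 + 5*log(5) + exp(3)) = -24 + 10*log(5) + exp(3).

-24 + 10*log(5) + exp(3)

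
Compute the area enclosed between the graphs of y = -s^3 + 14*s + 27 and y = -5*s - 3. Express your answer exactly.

517/2

Set the curves equal: -s^3 + 14*s + 27 = -5*s - 3, so -s^3 + 19*s + 30 = 0, which factors as -(s - 5)*(s + 2)*(s + 3) = 0. The curves meet at s = -3, -2, 5.
On [-3, -2], y = -5*s - 3 is on top; that piece has area ∫[-3,-2] (-(-s^3 + 19*s + 30)) ds = 5/4.
On [-2, 5], y = -s^3 + 14*s + 27 is on top; that piece has area ∫[-2,5] (-s^3 + 19*s + 30) ds = 1029/4.
Total enclosed area = 5/4 + 1029/4 = 517/2.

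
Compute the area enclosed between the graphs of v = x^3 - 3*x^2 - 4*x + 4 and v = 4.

Set the curves equal: x^3 - 3*x^2 - 4*x + 4 = 4, so x^3 - 3*x^2 - 4*x = 0, which factors as x*(x - 4)*(x + 1) = 0. The curves meet at x = -1, 0, 4.
On [-1, 0], v = x^3 - 3*x^2 - 4*x + 4 is on top; that piece has area ∫[-1,0] (x^3 - 3*x^2 - 4*x) dx = 3/4.
On [0, 4], v = 4 is on top; that piece has area ∫[0,4] (-(x^3 - 3*x^2 - 4*x)) dx = 32.
Total enclosed area = 3/4 + 32 = 131/4.

131/4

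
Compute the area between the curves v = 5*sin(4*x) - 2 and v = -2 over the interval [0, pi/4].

On [0, pi/4], (5*sin(4*x) - 2) - (-2) = 5*sin(4*x) is ≥ 0 throughout, so the area is a single integral of |5*sin(4*x)|.
∫[0,pi/4] (5*sin(4*x)) dx = 5/2.

5/2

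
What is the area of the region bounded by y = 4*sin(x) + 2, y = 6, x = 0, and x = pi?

On [0, pi], (4*sin(x) + 2) - (6) = 4*sin(x) - 4 is ≤ 0 throughout, so the area is a single integral of |4*sin(x) - 4|.
∫[0,pi] (4*sin(x) - 4) dx = 8 - 4*pi; the area of that piece is -8 + 4*pi.

-8 + 4*pi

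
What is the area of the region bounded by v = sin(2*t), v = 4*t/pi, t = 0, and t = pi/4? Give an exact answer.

1/2 - pi/8

On [0, pi/4], (sin(2*t)) - (4*t/pi) = -4*t/pi + sin(2*t) is ≥ 0 throughout, so the area is a single integral of |-4*t/pi + sin(2*t)|.
∫[0,pi/4] (-4*t/pi + sin(2*t)) dt = 1/2 - pi/8.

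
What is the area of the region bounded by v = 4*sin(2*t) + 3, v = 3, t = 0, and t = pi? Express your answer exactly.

The difference (4*sin(2*t) + 3) - (3) = 4*sin(2*t) changes sign at t = pi/2 inside [0, pi], so split the integral there.
∫[0,pi/2] (4*sin(2*t)) dt = 4.
∫[pi/2,pi] (4*sin(2*t)) dt = -4; the area of that piece is 4.
Total area = 4 + 4 = 8.

8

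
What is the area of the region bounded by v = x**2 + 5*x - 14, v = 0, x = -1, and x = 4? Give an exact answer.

The difference (x**2 + 5*x - 14) - (0) = x**2 + 5*x - 14 changes sign at x = 2 inside [-1, 4], so split the integral there.
∫[-1,2] (x**2 + 5*x - 14) dx = -63/2; the area of that piece is 63/2.
∫[2,4] (x**2 + 5*x - 14) dx = 62/3.
Total area = 63/2 + 62/3 = 313/6.

313/6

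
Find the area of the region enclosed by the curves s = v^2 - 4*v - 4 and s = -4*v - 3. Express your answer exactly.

Both boundary curves give s as a function of v, so integrate with respect to v. Setting them equal: v^2 - 1 = 0, i.e. (v - 1)*(v + 1) = 0, so they meet at v = -1, 1.
For v in [-1, 1], s = v^2 - 4*v - 4 is on the left; area = ∫[-1,1] (-(v^2 - 1)) dv = 4/3.

4/3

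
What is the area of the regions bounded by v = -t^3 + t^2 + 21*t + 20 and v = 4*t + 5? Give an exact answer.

568/3

Set the curves equal: -t^3 + t^2 + 21*t + 20 = 4*t + 5, so -t^3 + t^2 + 17*t + 15 = 0, which factors as -(t - 5)*(t + 1)*(t + 3) = 0. The curves meet at t = -3, -1, 5.
On [-3, -1], v = 4*t + 5 is on top; that piece has area ∫[-3,-1] (-(-t^3 + t^2 + 17*t + 15)) dt = 28/3.
On [-1, 5], v = -t^3 + t^2 + 21*t + 20 is on top; that piece has area ∫[-1,5] (-t^3 + t^2 + 17*t + 15) dt = 180.
Total enclosed area = 28/3 + 180 = 568/3.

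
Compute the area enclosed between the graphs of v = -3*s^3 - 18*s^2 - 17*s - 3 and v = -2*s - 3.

Set the curves equal: -3*s^3 - 18*s^2 - 17*s - 3 = -2*s - 3, so -3*s^3 - 18*s^2 - 15*s = 0, which factors as -3*s*(s + 1)*(s + 5) = 0. The curves meet at s = -5, -1, 0.
On [-5, -1], v = -2*s - 3 is on top; that piece has area ∫[-5,-1] (-(-3*s^3 - 18*s^2 - 15*s)) ds = 96.
On [-1, 0], v = -3*s^3 - 18*s^2 - 17*s - 3 is on top; that piece has area ∫[-1,0] (-3*s^3 - 18*s^2 - 15*s) ds = 9/4.
Total enclosed area = 96 + 9/4 = 393/4.

393/4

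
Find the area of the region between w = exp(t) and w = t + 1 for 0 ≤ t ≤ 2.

On [0, 2], (exp(t)) - (t + 1) = -t + exp(t) - 1 is ≥ 0 throughout, so the area is a single integral of |-t + exp(t) - 1|.
∫[0,2] (-t + exp(t) - 1) dt = -5 + exp(2).

-5 + exp(2)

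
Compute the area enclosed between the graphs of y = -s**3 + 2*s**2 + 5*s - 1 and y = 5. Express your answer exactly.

Set the curves equal: -s**3 + 2*s**2 + 5*s - 1 = 5, so -s**3 + 2*s**2 + 5*s - 6 = 0, which factors as -(s - 3)*(s - 1)*(s + 2) = 0. The curves meet at s = -2, 1, 3.
On [-2, 1], y = 5 is on top; that piece has area ∫[-2,1] (-(-s**3 + 2*s**2 + 5*s - 6)) ds = 63/4.
On [1, 3], y = -s**3 + 2*s**2 + 5*s - 1 is on top; that piece has area ∫[1,3] (-s**3 + 2*s**2 + 5*s - 6) ds = 16/3.
Total enclosed area = 63/4 + 16/3 = 253/12.

253/12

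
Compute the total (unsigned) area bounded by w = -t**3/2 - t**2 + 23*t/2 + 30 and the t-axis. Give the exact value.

The curve meets the t-axis where -t**3/2 - t**2 + 23*t/2 + 30 = 0, i.e. -(t - 5)*(t + 3)*(t + 4)/2 = 0, at t = -4, -3, 5.
On [-4, -3] the curve lies below the axis; ∫[-4,-3] (-t**3/2 - t**2 + 23*t/2 + 30) dt = -17/24, giving area 17/24.
On [-3, 5] the curve lies above the axis; ∫[-3,5] (-t**3/2 - t**2 + 23*t/2 + 30) dt = 640/3, giving area 640/3.
Total area = 17/24 + 640/3 = 5137/24.

5137/24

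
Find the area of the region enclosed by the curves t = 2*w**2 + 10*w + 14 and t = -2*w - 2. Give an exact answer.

Both boundary curves give t as a function of w, so integrate with respect to w. Setting them equal: 2*w**2 + 12*w + 16 = 0, i.e. 2*(w + 2)*(w + 4) = 0, so they meet at w = -4, -2.
For w in [-4, -2], t = 2*w**2 + 10*w + 14 is on the left; area = ∫[-4,-2] (-(2*w**2 + 12*w + 16)) dw = 8/3.

8/3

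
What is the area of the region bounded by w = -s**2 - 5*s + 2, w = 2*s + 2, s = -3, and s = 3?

63

The difference (-s**2 - 5*s + 2) - (2*s + 2) = -s**2 - 7*s changes sign at s = 0 inside [-3, 3], so split the integral there.
∫[-3,0] (-s**2 - 7*s) ds = 45/2.
∫[0,3] (-s**2 - 7*s) ds = -81/2; the area of that piece is 81/2.
Total area = 45/2 + 81/2 = 63.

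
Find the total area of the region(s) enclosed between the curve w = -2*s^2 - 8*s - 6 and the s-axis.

8/3

The curve meets the s-axis where -2*s^2 - 8*s - 6 = 0, i.e. -2*(s + 1)*(s + 3) = 0, at s = -3, -1.
On [-3, -1] the curve lies above the axis; ∫[-3,-1] (-2*s^2 - 8*s - 6) ds = 8/3, giving area 8/3.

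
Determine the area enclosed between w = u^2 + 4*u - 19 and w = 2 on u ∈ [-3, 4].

340/3

The difference (u^2 + 4*u - 19) - (2) = u^2 + 4*u - 21 changes sign at u = 3 inside [-3, 4], so split the integral there.
∫[-3,3] (u^2 + 4*u - 21) du = -108; the area of that piece is 108.
∫[3,4] (u^2 + 4*u - 21) du = 16/3.
Total area = 108 + 16/3 = 340/3.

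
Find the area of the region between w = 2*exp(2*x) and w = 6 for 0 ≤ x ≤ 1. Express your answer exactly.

-11 + 6*log(3) + exp(2)

The difference (2*exp(2*x)) - (6) = 2*exp(2*x) - 6 changes sign at x = log(3)/2 inside [0, 1], so split the integral there.
∫[0,log(3)/2] (2*exp(2*x) - 6) dx = 2 - log(27); the area of that piece is -2 + log(27).
∫[log(3)/2,1] (2*exp(2*x) - 6) dx = -9 + 3*log(3) + exp(2).
Total area = (-2 + log(27)) + (-9 + 3*log(3) + exp(2)) = -11 + 6*log(3) + exp(2).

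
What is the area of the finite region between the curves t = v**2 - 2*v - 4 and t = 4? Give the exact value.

Both boundary curves give t as a function of v, so integrate with respect to v. Setting them equal: v**2 - 2*v - 8 = 0, i.e. (v - 4)*(v + 2) = 0, so they meet at v = -2, 4.
For v in [-2, 4], t = v**2 - 2*v - 4 is on the left; area = ∫[-2,4] (-(v**2 - 2*v - 8)) dv = 36.

36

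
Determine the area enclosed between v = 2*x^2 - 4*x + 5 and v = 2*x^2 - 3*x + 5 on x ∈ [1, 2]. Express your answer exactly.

On [1, 2], (2*x^2 - 4*x + 5) - (2*x^2 - 3*x + 5) = -x is ≤ 0 throughout, so the area is a single integral of |-x|.
∫[1,2] (-x) dx = -3/2; the area of that piece is 3/2.

3/2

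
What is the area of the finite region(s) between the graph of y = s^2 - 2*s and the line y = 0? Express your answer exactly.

4/3

The curve meets the s-axis where s^2 - 2*s = 0, i.e. s*(s - 2) = 0, at s = 0, 2.
On [0, 2] the curve lies below the axis; ∫[0,2] (s^2 - 2*s) ds = -4/3, giving area 4/3.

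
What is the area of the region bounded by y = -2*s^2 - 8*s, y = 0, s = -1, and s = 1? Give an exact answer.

8

The difference (-2*s^2 - 8*s) - (0) = -2*s^2 - 8*s changes sign at s = 0 inside [-1, 1], so split the integral there.
∫[-1,0] (-2*s^2 - 8*s) ds = 10/3.
∫[0,1] (-2*s^2 - 8*s) ds = -14/3; the area of that piece is 14/3.
Total area = 10/3 + 14/3 = 8.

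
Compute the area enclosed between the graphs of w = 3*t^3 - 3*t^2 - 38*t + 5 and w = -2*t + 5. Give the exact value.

937/4

Set the curves equal: 3*t^3 - 3*t^2 - 38*t + 5 = -2*t + 5, so 3*t^3 - 3*t^2 - 36*t = 0, which factors as 3*t*(t - 4)*(t + 3) = 0. The curves meet at t = -3, 0, 4.
On [-3, 0], w = 3*t^3 - 3*t^2 - 38*t + 5 is on top; that piece has area ∫[-3,0] (3*t^3 - 3*t^2 - 36*t) dt = 297/4.
On [0, 4], w = -2*t + 5 is on top; that piece has area ∫[0,4] (-(3*t^3 - 3*t^2 - 36*t)) dt = 160.
Total enclosed area = 297/4 + 160 = 937/4.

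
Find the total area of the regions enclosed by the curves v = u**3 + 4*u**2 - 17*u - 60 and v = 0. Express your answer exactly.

Set the curves equal: u**3 + 4*u**2 - 17*u - 60 = 0, so u**3 + 4*u**2 - 17*u - 60 = 0, which factors as (u - 4)*(u + 3)*(u + 5) = 0. The curves meet at u = -5, -3, 4.
On [-5, -3], v = u**3 + 4*u**2 - 17*u - 60 is on top; that piece has area ∫[-5,-3] (u**3 + 4*u**2 - 17*u - 60) du = 32/3.
On [-3, 4], v = 0 is on top; that piece has area ∫[-3,4] (-(u**3 + 4*u**2 - 17*u - 60)) du = 3773/12.
Total enclosed area = 32/3 + 3773/12 = 3901/12.

3901/12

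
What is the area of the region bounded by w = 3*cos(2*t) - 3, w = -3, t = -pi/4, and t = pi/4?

On [-pi/4, pi/4], (3*cos(2*t) - 3) - (-3) = 3*cos(2*t) is ≥ 0 throughout, so the area is a single integral of |3*cos(2*t)|.
∫[-pi/4,pi/4] (3*cos(2*t)) dt = 3.

3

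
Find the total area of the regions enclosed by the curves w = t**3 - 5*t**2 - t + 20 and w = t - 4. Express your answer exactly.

443/6

Set the curves equal: t**3 - 5*t**2 - t + 20 = t - 4, so t**3 - 5*t**2 - 2*t + 24 = 0, which factors as (t - 4)*(t - 3)*(t + 2) = 0. The curves meet at t = -2, 3, 4.
On [-2, 3], w = t**3 - 5*t**2 - t + 20 is on top; that piece has area ∫[-2,3] (t**3 - 5*t**2 - 2*t + 24) dt = 875/12.
On [3, 4], w = t - 4 is on top; that piece has area ∫[3,4] (-(t**3 - 5*t**2 - 2*t + 24)) dt = 11/12.
Total enclosed area = 875/12 + 11/12 = 443/6.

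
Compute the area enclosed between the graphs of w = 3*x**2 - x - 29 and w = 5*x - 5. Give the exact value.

Set the curves equal: 3*x**2 - x - 29 = 5*x - 5, so 3*x**2 - 6*x - 24 = 0, which factors as 3*(x - 4)*(x + 2) = 0. The curves meet at x = -2, 4.
On [-2, 4], w = 5*x - 5 is on top; that piece has area ∫[-2,4] (-(3*x**2 - 6*x - 24)) dx = 108.

108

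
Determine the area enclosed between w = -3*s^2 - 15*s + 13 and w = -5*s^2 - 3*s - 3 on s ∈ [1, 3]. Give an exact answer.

The difference (-3*s^2 - 15*s + 13) - (-5*s^2 - 3*s - 3) = 2*s^2 - 12*s + 16 changes sign at s = 2 inside [1, 3], so split the integral there.
∫[1,2] (2*s^2 - 12*s + 16) ds = 8/3.
∫[2,3] (2*s^2 - 12*s + 16) ds = -4/3; the area of that piece is 4/3.
Total area = 8/3 + 4/3 = 4.

4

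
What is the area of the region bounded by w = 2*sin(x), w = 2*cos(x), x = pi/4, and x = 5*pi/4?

On [pi/4, 5*pi/4], (2*sin(x)) - (2*cos(x)) = 2*sin(x) - 2*cos(x) is ≥ 0 throughout, so the area is a single integral of |2*sin(x) - 2*cos(x)|.
∫[pi/4,5*pi/4] (2*sin(x) - 2*cos(x)) dx = 4*sqrt(2).

4*sqrt(2)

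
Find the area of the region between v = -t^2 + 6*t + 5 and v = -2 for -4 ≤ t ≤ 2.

72

The difference (-t^2 + 6*t + 5) - (-2) = -t^2 + 6*t + 7 changes sign at t = -1 inside [-4, 2], so split the integral there.
∫[-4,-1] (-t^2 + 6*t + 7) dt = -45; the area of that piece is 45.
∫[-1,2] (-t^2 + 6*t + 7) dt = 27.
Total area = 45 + 27 = 72.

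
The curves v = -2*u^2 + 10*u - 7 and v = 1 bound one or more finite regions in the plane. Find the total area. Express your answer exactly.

Set the curves equal: -2*u^2 + 10*u - 7 = 1, so -2*u^2 + 10*u - 8 = 0, which factors as -2*(u - 4)*(u - 1) = 0. The curves meet at u = 1, 4.
On [1, 4], v = -2*u^2 + 10*u - 7 is on top; that piece has area ∫[1,4] (-2*u^2 + 10*u - 8) du = 9.

9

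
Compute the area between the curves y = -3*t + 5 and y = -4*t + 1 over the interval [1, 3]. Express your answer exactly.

On [1, 3], (-3*t + 5) - (-4*t + 1) = t + 4 is ≥ 0 throughout, so the area is a single integral of |t + 4|.
∫[1,3] (t + 4) dt = 12.

12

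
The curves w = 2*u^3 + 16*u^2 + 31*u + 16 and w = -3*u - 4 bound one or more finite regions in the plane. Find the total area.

Set the curves equal: 2*u^3 + 16*u^2 + 31*u + 16 = -3*u - 4, so 2*u^3 + 16*u^2 + 34*u + 20 = 0, which factors as 2*(u + 1)*(u + 2)*(u + 5) = 0. The curves meet at u = -5, -2, -1.
On [-5, -2], w = 2*u^3 + 16*u^2 + 31*u + 16 is on top; that piece has area ∫[-5,-2] (2*u^3 + 16*u^2 + 34*u + 20) du = 45/2.
On [-2, -1], w = -3*u - 4 is on top; that piece has area ∫[-2,-1] (-(2*u^3 + 16*u^2 + 34*u + 20)) du = 7/6.
Total enclosed area = 45/2 + 7/6 = 71/3.

71/3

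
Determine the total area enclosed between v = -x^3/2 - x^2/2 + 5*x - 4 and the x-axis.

443/12

The curve meets the x-axis where -x^3/2 - x^2/2 + 5*x - 4 = 0, i.e. -(x - 2)*(x - 1)*(x + 4)/2 = 0, at x = -4, 1, 2.
On [-4, 1] the curve lies below the axis; ∫[-4,1] (-x^3/2 - x^2/2 + 5*x - 4) dx = -875/24, giving area 875/24.
On [1, 2] the curve lies above the axis; ∫[1,2] (-x^3/2 - x^2/2 + 5*x - 4) dx = 11/24, giving area 11/24.
Total area = 875/24 + 11/24 = 443/12.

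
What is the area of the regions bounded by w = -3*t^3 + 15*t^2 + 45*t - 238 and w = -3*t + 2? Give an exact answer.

5137/4

Set the curves equal: -3*t^3 + 15*t^2 + 45*t - 238 = -3*t + 2, so -3*t^3 + 15*t^2 + 48*t - 240 = 0, which factors as -3*(t - 5)*(t - 4)*(t + 4) = 0. The curves meet at t = -4, 4, 5.
On [-4, 4], w = -3*t + 2 is on top; that piece has area ∫[-4,4] (-(-3*t^3 + 15*t^2 + 48*t - 240)) dt = 1280.
On [4, 5], w = -3*t^3 + 15*t^2 + 45*t - 238 is on top; that piece has area ∫[4,5] (-3*t^3 + 15*t^2 + 48*t - 240) dt = 17/4.
Total enclosed area = 1280 + 17/4 = 5137/4.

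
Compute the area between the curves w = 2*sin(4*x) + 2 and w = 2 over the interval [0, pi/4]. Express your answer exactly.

1

On [0, pi/4], (2*sin(4*x) + 2) - (2) = 2*sin(4*x) is ≥ 0 throughout, so the area is a single integral of |2*sin(4*x)|.
∫[0,pi/4] (2*sin(4*x)) dx = 1.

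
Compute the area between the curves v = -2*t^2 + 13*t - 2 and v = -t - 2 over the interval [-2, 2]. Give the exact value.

56

The difference (-2*t^2 + 13*t - 2) - (-t - 2) = -2*t^2 + 14*t changes sign at t = 0 inside [-2, 2], so split the integral there.
∫[-2,0] (-2*t^2 + 14*t) dt = -100/3; the area of that piece is 100/3.
∫[0,2] (-2*t^2 + 14*t) dt = 68/3.
Total area = 100/3 + 68/3 = 56.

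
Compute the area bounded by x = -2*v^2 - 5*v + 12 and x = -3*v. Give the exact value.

Both boundary curves give x as a function of v, so integrate with respect to v. Setting them equal: -2*v^2 - 2*v + 12 = 0, i.e. -2*(v - 2)*(v + 3) = 0, so they meet at v = -3, 2.
For v in [-3, 2], x = -2*v^2 - 5*v + 12 is on the right; area = ∫[-3,2] (-2*v^2 - 2*v + 12) dv = 125/3.

125/3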